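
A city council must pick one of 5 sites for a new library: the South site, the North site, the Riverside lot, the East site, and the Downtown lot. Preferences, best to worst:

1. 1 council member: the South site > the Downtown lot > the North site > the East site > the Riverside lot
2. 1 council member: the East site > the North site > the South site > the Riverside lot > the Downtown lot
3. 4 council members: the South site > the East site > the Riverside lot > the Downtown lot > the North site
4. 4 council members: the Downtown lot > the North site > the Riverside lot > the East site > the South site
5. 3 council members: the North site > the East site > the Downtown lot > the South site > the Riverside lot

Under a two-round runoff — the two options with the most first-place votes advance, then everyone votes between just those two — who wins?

the Downtown lot

Round 1 first-place votes: the South site 5, the North site 3, the Riverside lot 0, the East site 1, the Downtown lot 4.
the South site and the Downtown lot advance.
Runoff: the South site is preferred to the Downtown lot by 6 voters; the Downtown lot by 7.
the Downtown lot wins the runoff.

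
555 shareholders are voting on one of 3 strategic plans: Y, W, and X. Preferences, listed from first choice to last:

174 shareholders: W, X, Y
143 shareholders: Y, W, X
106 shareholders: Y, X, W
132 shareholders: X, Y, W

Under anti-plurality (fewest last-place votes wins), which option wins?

X

Last-place votes: Y 174, W 238, X 143.
X is ranked last by the fewest voters, so X wins.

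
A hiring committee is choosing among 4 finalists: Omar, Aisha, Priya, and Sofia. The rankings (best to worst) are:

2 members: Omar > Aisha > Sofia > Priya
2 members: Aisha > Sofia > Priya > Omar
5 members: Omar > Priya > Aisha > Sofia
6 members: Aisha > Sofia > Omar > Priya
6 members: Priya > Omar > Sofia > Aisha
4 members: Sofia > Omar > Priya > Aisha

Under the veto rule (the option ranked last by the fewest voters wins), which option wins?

Omar

Last-place votes: Omar 2, Aisha 10, Priya 8, Sofia 5.
Omar is ranked last by the fewest voters, so Omar wins.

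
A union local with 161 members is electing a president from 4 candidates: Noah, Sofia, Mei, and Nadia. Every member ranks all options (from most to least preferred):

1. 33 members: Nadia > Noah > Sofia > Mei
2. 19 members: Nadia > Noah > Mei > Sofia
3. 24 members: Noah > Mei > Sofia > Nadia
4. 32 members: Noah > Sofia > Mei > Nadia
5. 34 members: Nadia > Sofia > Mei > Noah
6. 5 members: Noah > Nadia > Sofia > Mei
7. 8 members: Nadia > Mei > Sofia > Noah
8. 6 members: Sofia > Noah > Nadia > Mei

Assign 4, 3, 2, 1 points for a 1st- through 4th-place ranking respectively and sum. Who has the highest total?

Noah

Noah: 33·3 + 19·3 + 24·4 + 32·4 + 34·1 + 5·4 + 8·1 + 6·3 = 460
Sofia: 33·2 + 19·1 + 24·2 + 32·3 + 34·3 + 5·2 + 8·2 + 6·4 = 381
Mei: 33·1 + 19·2 + 24·3 + 32·2 + 34·2 + 5·1 + 8·3 + 6·1 = 310
Nadia: 33·4 + 19·4 + 24·1 + 32·1 + 34·4 + 5·3 + 8·4 + 6·2 = 459
Noah has the highest Borda score (460).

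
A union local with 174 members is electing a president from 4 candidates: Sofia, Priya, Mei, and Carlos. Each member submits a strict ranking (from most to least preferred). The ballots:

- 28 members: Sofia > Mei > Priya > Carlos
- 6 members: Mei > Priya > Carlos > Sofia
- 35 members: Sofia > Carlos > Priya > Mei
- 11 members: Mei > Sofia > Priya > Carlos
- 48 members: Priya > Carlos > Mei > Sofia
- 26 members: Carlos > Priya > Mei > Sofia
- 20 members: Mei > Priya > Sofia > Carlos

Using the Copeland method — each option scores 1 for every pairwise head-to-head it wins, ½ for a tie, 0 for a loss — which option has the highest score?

Sofia: beats Carlos; loses to Priya and Mei → score 1.
Priya: beats Sofia, Mei, and Carlos → score 3.
Mei: beats Sofia; loses to Priya and Carlos → score 1.
Carlos: beats Mei; loses to Sofia and Priya → score 1.
Priya has the best pairwise record.

Priya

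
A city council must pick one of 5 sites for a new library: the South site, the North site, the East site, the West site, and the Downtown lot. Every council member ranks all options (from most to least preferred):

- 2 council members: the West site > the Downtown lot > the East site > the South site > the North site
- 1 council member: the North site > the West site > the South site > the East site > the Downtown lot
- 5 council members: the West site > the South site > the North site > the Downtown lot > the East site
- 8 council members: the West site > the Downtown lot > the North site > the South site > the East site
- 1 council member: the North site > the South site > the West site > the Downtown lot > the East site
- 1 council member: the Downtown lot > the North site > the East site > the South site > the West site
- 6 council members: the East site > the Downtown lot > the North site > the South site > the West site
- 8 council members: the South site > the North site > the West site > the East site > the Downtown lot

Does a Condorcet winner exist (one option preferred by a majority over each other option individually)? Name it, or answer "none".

none

Checking pairwise contests:
the North site beats the South site 17–15.
the Downtown lot beats the North site 17–15.
the South site beats the East site 23–9.
the North site beats the West site 17–15.
the West site beats the Downtown lot 25–7.
Every option loses at least one head-to-head, so there is no Condorcet winner.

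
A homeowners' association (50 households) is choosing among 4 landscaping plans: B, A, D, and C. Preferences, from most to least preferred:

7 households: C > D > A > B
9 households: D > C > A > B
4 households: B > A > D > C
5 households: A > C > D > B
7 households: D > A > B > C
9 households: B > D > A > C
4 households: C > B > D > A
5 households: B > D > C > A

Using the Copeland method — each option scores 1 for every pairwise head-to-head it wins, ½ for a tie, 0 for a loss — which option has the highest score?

D

B: ties C; loses to A and D → score 0.5.
A: beats B; ties C; loses to D → score 1.5.
D: beats B, A, and C → score 3.
C: ties B and A; loses to D → score 1.
D has the best pairwise record.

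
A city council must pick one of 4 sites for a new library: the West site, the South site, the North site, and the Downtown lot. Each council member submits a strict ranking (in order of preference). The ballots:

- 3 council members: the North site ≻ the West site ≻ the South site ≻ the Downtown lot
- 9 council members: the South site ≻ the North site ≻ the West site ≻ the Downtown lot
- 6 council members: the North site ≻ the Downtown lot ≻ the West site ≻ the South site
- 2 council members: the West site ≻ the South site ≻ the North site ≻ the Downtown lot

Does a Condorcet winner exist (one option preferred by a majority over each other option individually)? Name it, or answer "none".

none

Checking pairwise contests:
the North site beats the West site 18–2.
the West site beats the South site 11–9.
the South site beats the North site 11–9.
the West site beats the Downtown lot 14–6.
Every option loses at least one head-to-head, so there is no Condorcet winner.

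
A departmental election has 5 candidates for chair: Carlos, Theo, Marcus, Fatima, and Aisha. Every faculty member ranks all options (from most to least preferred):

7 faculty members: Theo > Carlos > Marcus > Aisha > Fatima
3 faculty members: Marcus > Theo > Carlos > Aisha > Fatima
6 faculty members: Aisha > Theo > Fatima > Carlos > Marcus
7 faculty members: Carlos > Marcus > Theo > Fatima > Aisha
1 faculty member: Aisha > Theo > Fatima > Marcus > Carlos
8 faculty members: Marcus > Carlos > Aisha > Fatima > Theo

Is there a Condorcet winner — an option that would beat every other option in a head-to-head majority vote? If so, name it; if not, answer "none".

none

Checking pairwise contests:
Theo beats Carlos 17–15.
Marcus beats Theo 18–14.
Carlos beats Marcus 20–12.
Carlos beats Fatima 25–7.
Carlos beats Aisha 25–7.
Every option loses at least one head-to-head, so there is no Condorcet winner.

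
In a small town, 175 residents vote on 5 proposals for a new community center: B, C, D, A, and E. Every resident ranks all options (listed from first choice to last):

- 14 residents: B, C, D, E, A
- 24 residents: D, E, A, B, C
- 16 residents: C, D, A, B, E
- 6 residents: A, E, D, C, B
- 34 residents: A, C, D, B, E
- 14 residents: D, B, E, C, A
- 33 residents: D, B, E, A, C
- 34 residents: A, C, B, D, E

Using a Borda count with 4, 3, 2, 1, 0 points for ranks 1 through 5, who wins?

D

B: 14·4 + 24·1 + 16·1 + 6·0 + 34·1 + 14·3 + 33·3 + 34·2 = 339
C: 14·3 + 24·0 + 16·4 + 6·1 + 34·3 + 14·1 + 33·0 + 34·3 = 330
D: 14·2 + 24·4 + 16·3 + 6·2 + 34·2 + 14·4 + 33·4 + 34·1 = 474
A: 14·0 + 24·2 + 16·2 + 6·4 + 34·4 + 14·0 + 33·1 + 34·4 = 409
E: 14·1 + 24·3 + 16·0 + 6·3 + 34·0 + 14·2 + 33·2 + 34·0 = 198
D has the highest Borda score (474).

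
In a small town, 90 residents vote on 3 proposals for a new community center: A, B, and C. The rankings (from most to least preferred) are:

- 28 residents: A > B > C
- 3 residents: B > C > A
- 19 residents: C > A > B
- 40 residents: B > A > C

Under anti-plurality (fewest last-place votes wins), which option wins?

A

Last-place votes: A 3, B 19, C 68.
A is ranked last by the fewest voters, so A wins.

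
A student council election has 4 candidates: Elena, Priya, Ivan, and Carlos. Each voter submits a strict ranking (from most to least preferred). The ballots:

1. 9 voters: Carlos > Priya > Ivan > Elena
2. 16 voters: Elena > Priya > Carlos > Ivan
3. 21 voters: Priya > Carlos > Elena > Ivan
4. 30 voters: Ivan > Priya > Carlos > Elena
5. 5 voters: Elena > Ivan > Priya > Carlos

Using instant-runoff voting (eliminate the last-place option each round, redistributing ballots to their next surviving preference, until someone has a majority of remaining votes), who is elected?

Round 1: Elena 21, Priya 21, Ivan 30, Carlos 9. Eliminate Carlos.
Round 2: Elena 21, Priya 30, Ivan 30. Eliminate Elena.
Round 3: Priya 46, Ivan 35. Priya has a majority.

Priya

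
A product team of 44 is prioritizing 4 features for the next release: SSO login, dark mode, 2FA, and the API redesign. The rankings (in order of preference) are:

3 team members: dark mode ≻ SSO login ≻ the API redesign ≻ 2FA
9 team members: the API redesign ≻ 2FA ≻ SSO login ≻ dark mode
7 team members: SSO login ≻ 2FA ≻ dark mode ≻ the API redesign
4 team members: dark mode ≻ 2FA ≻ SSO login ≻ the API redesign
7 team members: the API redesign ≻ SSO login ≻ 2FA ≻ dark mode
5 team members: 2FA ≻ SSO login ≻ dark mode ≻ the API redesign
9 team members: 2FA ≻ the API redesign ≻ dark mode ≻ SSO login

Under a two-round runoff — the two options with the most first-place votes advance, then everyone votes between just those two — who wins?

2FA

Round 1 first-place votes: SSO login 7, dark mode 7, 2FA 14, the API redesign 16.
the API redesign and 2FA advance.
Runoff: the API redesign is preferred to 2FA by 19 voters; 2FA by 25.
2FA wins the runoff.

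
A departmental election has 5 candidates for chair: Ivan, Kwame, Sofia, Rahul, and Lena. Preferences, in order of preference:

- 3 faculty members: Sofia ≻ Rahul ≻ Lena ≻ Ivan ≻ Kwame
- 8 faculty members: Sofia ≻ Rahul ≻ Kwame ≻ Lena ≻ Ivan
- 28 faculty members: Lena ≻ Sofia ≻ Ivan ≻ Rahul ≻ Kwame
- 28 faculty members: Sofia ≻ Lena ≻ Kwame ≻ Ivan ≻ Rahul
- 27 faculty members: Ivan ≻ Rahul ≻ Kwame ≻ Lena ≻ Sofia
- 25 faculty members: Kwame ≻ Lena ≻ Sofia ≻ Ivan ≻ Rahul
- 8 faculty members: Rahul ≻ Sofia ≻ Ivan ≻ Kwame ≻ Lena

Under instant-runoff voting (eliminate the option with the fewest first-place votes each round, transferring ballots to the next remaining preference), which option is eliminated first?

Rahul

Round 1: Ivan 27, Kwame 25, Sofia 39, Rahul 8, Lena 28. Eliminate Rahul.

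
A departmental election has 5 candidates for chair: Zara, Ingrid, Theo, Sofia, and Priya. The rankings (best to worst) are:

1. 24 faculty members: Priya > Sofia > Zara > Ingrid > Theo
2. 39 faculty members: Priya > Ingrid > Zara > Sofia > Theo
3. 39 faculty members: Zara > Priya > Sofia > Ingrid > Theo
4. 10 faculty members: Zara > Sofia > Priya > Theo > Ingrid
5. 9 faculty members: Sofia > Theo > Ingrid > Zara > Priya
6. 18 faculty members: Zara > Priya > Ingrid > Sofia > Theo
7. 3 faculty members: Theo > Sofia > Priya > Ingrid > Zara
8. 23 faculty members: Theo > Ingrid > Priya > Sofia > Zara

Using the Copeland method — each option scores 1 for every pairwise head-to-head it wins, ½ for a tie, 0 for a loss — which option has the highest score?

Zara: beats Ingrid, Theo, and Sofia; loses to Priya → score 3.
Ingrid: beats Theo; loses to Zara, Sofia, and Priya → score 1.
Theo: loses to Zara, Ingrid, Sofia, and Priya → score 0.
Sofia: beats Ingrid and Theo; loses to Zara and Priya → score 2.
Priya: beats Zara, Ingrid, Theo, and Sofia → score 4.
Priya has the best pairwise record.

Priya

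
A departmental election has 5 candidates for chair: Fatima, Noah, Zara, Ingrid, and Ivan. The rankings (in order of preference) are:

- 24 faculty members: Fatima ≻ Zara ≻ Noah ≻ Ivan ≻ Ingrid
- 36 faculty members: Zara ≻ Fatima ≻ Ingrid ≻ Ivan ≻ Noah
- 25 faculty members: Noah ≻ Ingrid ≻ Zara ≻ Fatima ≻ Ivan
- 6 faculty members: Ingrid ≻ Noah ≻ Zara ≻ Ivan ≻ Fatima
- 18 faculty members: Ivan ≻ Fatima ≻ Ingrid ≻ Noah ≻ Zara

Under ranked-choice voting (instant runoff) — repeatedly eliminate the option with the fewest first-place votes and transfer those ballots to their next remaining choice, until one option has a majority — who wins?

Round 1: Fatima 24, Noah 25, Zara 36, Ingrid 6, Ivan 18. Eliminate Ingrid.
Round 2: Fatima 24, Noah 31, Zara 36, Ivan 18. Eliminate Ivan.
Round 3: Fatima 42, Noah 31, Zara 36. Eliminate Noah.
Round 4: Fatima 42, Zara 67. Zara has a majority.

Zara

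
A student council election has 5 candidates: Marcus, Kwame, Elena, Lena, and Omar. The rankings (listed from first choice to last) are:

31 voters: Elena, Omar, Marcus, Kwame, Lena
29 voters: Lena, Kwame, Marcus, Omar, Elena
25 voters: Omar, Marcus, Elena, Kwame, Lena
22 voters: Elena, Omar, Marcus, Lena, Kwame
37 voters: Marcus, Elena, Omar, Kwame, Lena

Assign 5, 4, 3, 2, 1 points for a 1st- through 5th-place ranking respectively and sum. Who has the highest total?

Marcus

Marcus: 31·3 + 29·3 + 25·4 + 22·3 + 37·5 = 531
Kwame: 31·2 + 29·4 + 25·2 + 22·1 + 37·2 = 324
Elena: 31·5 + 29·1 + 25·3 + 22·5 + 37·4 = 517
Lena: 31·1 + 29·5 + 25·1 + 22·2 + 37·1 = 282
Omar: 31·4 + 29·2 + 25·5 + 22·4 + 37·3 = 506
Marcus has the highest Borda score (531).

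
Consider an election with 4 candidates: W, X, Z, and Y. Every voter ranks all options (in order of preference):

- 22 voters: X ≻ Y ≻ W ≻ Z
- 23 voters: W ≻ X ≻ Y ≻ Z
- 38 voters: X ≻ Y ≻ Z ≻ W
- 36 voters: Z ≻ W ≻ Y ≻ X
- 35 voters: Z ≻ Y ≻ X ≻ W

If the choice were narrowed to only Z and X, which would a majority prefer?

Voters preferring Z to X: 71; preferring X to Z: 83.
X wins the head-to-head.

X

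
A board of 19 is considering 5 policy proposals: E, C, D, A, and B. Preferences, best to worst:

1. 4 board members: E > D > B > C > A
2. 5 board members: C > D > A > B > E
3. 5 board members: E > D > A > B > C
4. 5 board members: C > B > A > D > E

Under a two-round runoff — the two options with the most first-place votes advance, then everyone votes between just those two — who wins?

C

Round 1 first-place votes: E 9, C 10, D 0, A 0, B 0.
C and E advance.
Runoff: C is preferred to E by 10 voters; E by 9.
C wins the runoff.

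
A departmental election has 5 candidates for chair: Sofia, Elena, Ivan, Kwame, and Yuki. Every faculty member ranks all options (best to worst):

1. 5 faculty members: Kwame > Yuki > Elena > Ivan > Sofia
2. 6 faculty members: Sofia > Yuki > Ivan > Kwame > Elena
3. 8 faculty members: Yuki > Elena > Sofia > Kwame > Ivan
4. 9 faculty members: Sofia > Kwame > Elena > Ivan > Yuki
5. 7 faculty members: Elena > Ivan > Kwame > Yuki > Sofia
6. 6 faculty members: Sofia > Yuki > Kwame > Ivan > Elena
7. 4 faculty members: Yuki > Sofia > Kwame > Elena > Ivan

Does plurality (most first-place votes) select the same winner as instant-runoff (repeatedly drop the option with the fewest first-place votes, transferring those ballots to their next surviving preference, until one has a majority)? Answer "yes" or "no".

Plurality — first-place votes: Sofia 21, Elena 7, Ivan 0, Kwame 5, Yuki 12. Winner: Sofia.
Instant-runoff — R1 Sofia 21, Elena 7, Ivan 0, Kwame 5, Yuki 12 (Ivan out); R2 Sofia 21, Elena 7, Kwame 5, Yuki 12 (Kwame out); R3 Sofia 21, Elena 7, Yuki 17 (Elena out); R4 Sofia 21, Yuki 24 (Yuki winner). Winner: Yuki.
The two methods disagree.

no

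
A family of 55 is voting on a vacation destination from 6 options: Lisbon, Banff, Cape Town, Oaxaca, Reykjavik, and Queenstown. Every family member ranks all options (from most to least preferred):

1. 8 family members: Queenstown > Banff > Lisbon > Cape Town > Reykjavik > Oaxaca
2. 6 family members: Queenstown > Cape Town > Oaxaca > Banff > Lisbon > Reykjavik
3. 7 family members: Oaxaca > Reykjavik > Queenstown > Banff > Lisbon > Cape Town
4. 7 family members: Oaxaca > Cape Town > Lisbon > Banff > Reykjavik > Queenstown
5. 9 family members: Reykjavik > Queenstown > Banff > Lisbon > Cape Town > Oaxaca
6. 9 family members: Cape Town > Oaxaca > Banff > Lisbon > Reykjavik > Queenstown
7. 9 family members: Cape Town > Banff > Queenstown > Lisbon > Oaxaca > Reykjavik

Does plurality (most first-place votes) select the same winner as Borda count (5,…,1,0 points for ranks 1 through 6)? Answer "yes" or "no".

Plurality — first-place votes: Lisbon 0, Banff 0, Cape Town 18, Oaxaca 14, Reykjavik 9, Queenstown 14. Winner: Cape Town.
Borda — scores: Lisbon 112, Banff 162, Cape Town 167, Oaxaca 133, Reykjavik 97, Queenstown 154. Winner: Cape Town.
The two methods agree.

yes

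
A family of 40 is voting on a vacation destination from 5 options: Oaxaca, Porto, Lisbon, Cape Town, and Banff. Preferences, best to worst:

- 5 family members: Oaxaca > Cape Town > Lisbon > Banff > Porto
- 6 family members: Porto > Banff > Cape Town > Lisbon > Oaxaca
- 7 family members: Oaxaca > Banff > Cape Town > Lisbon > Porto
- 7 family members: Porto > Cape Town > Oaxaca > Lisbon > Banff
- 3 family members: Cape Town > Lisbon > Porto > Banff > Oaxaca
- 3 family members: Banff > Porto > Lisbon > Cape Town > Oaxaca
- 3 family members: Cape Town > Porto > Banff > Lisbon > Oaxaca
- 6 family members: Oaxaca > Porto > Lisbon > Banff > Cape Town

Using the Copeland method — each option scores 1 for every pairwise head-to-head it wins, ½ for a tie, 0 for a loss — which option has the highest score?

Oaxaca: beats Lisbon and Banff; loses to Porto and Cape Town → score 2.
Porto: beats Oaxaca, Lisbon, Cape Town, and Banff → score 4.
Lisbon: beats Banff; loses to Oaxaca, Porto, and Cape Town → score 1.
Cape Town: beats Oaxaca and Lisbon; loses to Porto and Banff → score 2.
Banff: beats Cape Town; loses to Oaxaca, Porto, and Lisbon → score 1.
Porto has the best pairwise record.

Porto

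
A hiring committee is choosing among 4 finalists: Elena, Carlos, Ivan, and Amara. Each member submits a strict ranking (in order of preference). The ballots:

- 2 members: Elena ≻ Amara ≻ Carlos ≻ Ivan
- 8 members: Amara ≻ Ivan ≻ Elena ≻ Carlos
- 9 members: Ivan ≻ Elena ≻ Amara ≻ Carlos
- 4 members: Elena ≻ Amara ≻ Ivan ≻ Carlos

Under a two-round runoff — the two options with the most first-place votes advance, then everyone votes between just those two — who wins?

Amara

Round 1 first-place votes: Elena 6, Carlos 0, Ivan 9, Amara 8.
Ivan and Amara advance.
Runoff: Ivan is preferred to Amara by 9 voters; Amara by 14.
Amara wins the runoff.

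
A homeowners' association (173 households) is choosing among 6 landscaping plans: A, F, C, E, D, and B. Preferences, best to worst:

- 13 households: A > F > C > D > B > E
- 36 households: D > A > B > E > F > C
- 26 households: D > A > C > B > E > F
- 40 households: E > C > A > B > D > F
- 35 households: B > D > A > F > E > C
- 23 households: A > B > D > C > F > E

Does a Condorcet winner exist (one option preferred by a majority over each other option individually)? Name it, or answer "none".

Checking pairwise contests:
D beats A 97–76.
A beats F 173–0.
A beats C 133–40.
A beats E 133–40.
B beats D 98–75.
A beats B 138–35.
Every option loses at least one head-to-head, so there is no Condorcet winner.

none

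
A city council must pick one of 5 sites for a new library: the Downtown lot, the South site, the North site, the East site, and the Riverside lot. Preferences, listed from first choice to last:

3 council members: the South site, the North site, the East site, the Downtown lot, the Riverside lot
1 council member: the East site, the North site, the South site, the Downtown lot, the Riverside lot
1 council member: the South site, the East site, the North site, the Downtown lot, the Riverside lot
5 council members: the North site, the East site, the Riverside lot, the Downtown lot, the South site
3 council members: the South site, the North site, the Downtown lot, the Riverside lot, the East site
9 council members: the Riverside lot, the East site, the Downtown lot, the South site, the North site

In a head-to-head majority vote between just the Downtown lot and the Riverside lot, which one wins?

Voters preferring the Downtown lot to the Riverside lot: 8; preferring the Riverside lot to the Downtown lot: 14.
the Riverside lot wins the head-to-head.

the Riverside lot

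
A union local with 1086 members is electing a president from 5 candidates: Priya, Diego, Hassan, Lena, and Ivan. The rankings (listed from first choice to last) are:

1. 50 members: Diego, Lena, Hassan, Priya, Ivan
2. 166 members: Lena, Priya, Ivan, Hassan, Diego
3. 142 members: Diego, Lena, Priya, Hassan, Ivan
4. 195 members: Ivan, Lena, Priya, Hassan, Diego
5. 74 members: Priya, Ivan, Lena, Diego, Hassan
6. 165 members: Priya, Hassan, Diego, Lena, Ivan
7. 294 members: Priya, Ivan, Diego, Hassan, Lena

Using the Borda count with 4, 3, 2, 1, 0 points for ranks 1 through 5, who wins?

Priya

Priya: 50·1 + 166·3 + 142·2 + 195·2 + 74·4 + 165·4 + 294·4 = 3354
Diego: 50·4 + 166·0 + 142·4 + 195·0 + 74·1 + 165·2 + 294·2 = 1760
Hassan: 50·2 + 166·1 + 142·1 + 195·1 + 74·0 + 165·3 + 294·1 = 1392
Lena: 50·3 + 166·4 + 142·3 + 195·3 + 74·2 + 165·1 + 294·0 = 2138
Ivan: 50·0 + 166·2 + 142·0 + 195·4 + 74·3 + 165·0 + 294·3 = 2216
Priya has the highest Borda score (3354).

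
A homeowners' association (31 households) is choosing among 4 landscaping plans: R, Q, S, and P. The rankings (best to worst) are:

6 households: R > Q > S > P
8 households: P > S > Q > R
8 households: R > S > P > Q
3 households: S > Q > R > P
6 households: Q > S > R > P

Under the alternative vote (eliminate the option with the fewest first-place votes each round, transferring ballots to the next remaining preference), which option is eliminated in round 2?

Round 1: R 14, Q 6, S 3, P 8. Eliminate S.
Round 2: R 14, Q 9, P 8. Eliminate P.

P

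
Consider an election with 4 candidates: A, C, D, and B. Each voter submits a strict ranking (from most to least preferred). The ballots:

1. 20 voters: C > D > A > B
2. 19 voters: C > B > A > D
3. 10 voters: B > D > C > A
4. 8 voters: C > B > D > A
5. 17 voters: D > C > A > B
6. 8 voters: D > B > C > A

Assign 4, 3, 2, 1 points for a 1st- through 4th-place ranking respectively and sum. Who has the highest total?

C

A: 20·2 + 19·2 + 10·1 + 8·1 + 17·2 + 8·1 = 138
C: 20·4 + 19·4 + 10·2 + 8·4 + 17·3 + 8·2 = 275
D: 20·3 + 19·1 + 10·3 + 8·2 + 17·4 + 8·4 = 225
B: 20·1 + 19·3 + 10·4 + 8·3 + 17·1 + 8·3 = 182
C has the highest Borda score (275).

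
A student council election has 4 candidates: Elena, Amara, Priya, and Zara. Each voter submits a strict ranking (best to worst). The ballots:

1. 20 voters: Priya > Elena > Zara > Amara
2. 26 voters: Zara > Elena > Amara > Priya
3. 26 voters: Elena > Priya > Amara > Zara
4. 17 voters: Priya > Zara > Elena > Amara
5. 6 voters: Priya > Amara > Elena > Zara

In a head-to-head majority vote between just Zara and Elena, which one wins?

Elena

Voters preferring Zara to Elena: 43; preferring Elena to Zara: 52.
Elena wins the head-to-head.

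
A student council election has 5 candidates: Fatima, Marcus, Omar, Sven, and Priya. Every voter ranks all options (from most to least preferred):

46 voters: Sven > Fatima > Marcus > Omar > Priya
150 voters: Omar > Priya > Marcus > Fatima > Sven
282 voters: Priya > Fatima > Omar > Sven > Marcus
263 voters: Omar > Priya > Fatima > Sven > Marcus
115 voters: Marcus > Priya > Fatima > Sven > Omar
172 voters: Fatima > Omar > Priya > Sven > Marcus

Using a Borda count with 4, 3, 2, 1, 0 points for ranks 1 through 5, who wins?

Priya

Fatima: 46·3 + 150·1 + 282·3 + 263·2 + 115·2 + 172·4 = 2578
Marcus: 46·2 + 150·2 + 282·0 + 263·0 + 115·4 + 172·0 = 852
Omar: 46·1 + 150·4 + 282·2 + 263·4 + 115·0 + 172·3 = 2778
Sven: 46·4 + 150·0 + 282·1 + 263·1 + 115·1 + 172·1 = 1016
Priya: 46·0 + 150·3 + 282·4 + 263·3 + 115·3 + 172·2 = 3056
Priya has the highest Borda score (3056).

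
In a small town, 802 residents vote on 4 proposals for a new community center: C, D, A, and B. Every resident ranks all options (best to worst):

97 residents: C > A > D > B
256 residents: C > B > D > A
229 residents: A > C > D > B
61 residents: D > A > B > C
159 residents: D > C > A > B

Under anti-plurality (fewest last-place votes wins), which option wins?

D

Last-place votes: C 61, D 0, A 256, B 485.
D is ranked last by the fewest voters, so D wins.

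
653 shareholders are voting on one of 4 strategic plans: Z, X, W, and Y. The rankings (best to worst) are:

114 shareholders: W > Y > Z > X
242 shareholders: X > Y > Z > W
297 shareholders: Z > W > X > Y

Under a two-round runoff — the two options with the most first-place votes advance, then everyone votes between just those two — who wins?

Round 1 first-place votes: Z 297, X 242, W 114, Y 0.
Z and X advance.
Runoff: Z is preferred to X by 411 voters; X by 242.
Z wins the runoff.

Z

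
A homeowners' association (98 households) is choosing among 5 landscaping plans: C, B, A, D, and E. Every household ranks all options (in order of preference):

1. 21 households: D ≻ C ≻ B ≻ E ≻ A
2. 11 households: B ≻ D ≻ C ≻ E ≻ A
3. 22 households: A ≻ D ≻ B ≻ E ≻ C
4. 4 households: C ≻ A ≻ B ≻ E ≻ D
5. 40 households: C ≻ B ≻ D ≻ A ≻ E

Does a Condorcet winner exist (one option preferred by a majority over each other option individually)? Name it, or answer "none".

Checking pairwise contests:
D beats C 54–44.
C beats B 65–33.
C beats A 76–22.
B beats D 55–43.
C beats E 76–22.
Every option loses at least one head-to-head, so there is no Condorcet winner.

none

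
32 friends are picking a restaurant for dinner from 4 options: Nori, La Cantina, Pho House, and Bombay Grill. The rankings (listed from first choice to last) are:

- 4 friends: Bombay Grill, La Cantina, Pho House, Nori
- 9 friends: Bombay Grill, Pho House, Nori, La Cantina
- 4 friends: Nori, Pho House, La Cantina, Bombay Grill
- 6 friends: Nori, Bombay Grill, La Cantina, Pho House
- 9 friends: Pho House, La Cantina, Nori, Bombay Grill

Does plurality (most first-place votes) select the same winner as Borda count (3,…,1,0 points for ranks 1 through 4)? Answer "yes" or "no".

Plurality — first-place votes: Nori 10, La Cantina 0, Pho House 9, Bombay Grill 13. Winner: Bombay Grill.
Borda — scores: Nori 48, La Cantina 36, Pho House 57, Bombay Grill 51. Winner: Pho House.
The two methods disagree.

no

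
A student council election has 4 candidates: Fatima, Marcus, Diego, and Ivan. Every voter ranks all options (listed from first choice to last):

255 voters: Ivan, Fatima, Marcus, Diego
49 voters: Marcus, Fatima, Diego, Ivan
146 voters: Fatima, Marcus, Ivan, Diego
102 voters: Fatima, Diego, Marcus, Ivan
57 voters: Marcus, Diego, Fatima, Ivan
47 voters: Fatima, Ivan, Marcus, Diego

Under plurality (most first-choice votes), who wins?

Fatima

First-place votes: Fatima 295, Marcus 106, Diego 0, Ivan 255.
Fatima has the most first-place votes.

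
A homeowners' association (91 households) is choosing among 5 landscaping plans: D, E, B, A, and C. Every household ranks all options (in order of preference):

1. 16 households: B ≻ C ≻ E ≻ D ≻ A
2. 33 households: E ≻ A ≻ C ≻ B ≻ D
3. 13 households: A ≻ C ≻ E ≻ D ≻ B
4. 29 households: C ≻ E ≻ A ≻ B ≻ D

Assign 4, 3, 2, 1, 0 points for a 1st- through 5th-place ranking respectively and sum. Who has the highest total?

D: 16·1 + 33·0 + 13·1 + 29·0 = 29
E: 16·2 + 33·4 + 13·2 + 29·3 = 277
B: 16·4 + 33·1 + 13·0 + 29·1 = 126
A: 16·0 + 33·3 + 13·4 + 29·2 = 209
C: 16·3 + 33·2 + 13·3 + 29·4 = 269
E has the highest Borda score (277).

E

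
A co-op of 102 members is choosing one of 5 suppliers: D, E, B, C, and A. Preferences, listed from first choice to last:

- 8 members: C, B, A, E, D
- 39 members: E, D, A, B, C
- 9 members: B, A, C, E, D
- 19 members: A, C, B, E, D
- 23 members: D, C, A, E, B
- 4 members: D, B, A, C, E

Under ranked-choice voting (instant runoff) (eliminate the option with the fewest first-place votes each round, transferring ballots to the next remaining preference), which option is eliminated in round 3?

Round 1: D 27, E 39, B 9, C 8, A 19. Eliminate C.
Round 2: D 27, E 39, B 17, A 19. Eliminate B.
Round 3: D 27, E 39, A 36. Eliminate D.

D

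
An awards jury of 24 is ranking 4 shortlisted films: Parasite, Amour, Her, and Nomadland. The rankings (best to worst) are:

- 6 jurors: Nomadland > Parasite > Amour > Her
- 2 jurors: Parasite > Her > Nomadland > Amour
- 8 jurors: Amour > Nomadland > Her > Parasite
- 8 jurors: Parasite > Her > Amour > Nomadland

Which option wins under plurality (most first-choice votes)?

Parasite

First-place votes: Parasite 10, Amour 8, Her 0, Nomadland 6.
Parasite has the most first-place votes.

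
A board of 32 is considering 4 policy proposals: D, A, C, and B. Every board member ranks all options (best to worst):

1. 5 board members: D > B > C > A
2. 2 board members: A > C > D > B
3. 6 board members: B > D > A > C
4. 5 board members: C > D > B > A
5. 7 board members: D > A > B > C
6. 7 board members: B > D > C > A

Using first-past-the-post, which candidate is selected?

First-place votes: D 12, A 2, C 5, B 13.
B has the most first-place votes.

B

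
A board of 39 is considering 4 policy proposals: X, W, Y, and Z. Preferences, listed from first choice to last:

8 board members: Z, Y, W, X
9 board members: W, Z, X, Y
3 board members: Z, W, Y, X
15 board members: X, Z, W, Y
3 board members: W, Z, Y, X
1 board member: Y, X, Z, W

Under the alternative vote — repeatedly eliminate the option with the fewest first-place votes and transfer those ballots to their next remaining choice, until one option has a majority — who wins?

W

Round 1: X 15, W 12, Y 1, Z 11. Eliminate Y.
Round 2: X 16, W 12, Z 11. Eliminate Z.
Round 3: X 16, W 23. W has a majority.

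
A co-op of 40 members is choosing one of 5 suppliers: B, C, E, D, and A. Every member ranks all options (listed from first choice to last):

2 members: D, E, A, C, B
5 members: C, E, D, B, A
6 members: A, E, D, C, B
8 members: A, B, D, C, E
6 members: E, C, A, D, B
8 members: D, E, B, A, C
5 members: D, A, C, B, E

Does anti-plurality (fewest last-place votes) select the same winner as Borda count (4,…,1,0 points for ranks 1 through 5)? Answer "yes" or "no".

yes

Anti-plurality — last-place votes: B 14, C 8, E 13, D 0, A 5. Winner: D.
Borda — scores: B 50, C 64, E 87, D 104, A 95. Winner: D.
The two methods agree.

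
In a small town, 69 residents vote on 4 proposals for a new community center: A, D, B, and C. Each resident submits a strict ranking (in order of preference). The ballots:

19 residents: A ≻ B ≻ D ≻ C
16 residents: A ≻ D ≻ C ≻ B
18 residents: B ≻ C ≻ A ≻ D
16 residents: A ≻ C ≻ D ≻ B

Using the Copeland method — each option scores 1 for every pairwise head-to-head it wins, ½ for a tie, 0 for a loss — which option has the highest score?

A: beats D, B, and C → score 3.
D: beats C; loses to A and B → score 1.
B: beats D and C; loses to A → score 2.
C: loses to A, D, and B → score 0.
A has the best pairwise record.

A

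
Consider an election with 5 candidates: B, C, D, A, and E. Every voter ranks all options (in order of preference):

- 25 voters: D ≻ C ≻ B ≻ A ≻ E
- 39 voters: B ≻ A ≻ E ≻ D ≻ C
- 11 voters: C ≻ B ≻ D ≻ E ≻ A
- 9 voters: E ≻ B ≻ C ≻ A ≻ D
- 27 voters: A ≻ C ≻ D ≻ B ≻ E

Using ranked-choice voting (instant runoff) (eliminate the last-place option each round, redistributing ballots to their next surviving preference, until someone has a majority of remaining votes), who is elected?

Round 1: B 39, C 11, D 25, A 27, E 9. Eliminate E.
Round 2: B 48, C 11, D 25, A 27. Eliminate C.
Round 3: B 59, D 25, A 27. B has a majority.

B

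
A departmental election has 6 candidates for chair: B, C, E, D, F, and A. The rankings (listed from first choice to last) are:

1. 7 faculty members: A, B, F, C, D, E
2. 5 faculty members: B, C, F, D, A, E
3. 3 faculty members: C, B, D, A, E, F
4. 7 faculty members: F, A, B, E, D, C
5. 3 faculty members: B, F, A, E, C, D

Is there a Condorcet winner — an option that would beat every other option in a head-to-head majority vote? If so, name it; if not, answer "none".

Checking pairwise contests:
A beats B 14–11.
B beats C 22–3.
B beats E 25–0.
B beats D 25–0.
B beats F 18–7.
F beats A 15–10.
Every option loses at least one head-to-head, so there is no Condorcet winner.

none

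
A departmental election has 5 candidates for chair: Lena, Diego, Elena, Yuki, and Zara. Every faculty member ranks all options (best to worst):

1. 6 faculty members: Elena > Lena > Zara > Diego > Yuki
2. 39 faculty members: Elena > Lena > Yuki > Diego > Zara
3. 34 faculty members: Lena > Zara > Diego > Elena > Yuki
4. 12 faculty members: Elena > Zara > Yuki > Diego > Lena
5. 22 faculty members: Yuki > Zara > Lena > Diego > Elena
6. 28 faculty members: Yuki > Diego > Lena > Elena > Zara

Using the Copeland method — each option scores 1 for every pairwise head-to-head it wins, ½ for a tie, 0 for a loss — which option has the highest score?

Lena

Lena: beats Diego, Elena, Yuki, and Zara → score 4.
Diego: beats Elena; loses to Lena, Yuki, and Zara → score 1.
Elena: beats Yuki and Zara; loses to Lena and Diego → score 2.
Yuki: beats Diego and Zara; loses to Lena and Elena → score 2.
Zara: beats Diego; loses to Lena, Elena, and Yuki → score 1.
Lena has the best pairwise record.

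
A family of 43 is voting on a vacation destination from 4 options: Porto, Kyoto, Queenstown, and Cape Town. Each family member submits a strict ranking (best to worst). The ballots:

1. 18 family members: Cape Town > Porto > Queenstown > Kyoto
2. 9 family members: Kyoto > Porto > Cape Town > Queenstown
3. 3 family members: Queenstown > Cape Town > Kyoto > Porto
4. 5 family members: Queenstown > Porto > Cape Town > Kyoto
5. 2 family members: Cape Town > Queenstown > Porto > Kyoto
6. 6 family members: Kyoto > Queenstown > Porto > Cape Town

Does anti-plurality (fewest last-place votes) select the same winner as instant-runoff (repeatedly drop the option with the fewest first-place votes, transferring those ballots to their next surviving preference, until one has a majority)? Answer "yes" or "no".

no

Anti-plurality — last-place votes: Porto 3, Kyoto 25, Queenstown 9, Cape Town 6. Winner: Porto.
Instant-runoff — R1 Porto 0, Kyoto 15, Queenstown 8, Cape Town 20 (Porto out); R2 Kyoto 15, Queenstown 8, Cape Town 20 (Queenstown out); R3 Kyoto 15, Cape Town 28 (Cape Town winner). Winner: Cape Town.
The two methods disagree.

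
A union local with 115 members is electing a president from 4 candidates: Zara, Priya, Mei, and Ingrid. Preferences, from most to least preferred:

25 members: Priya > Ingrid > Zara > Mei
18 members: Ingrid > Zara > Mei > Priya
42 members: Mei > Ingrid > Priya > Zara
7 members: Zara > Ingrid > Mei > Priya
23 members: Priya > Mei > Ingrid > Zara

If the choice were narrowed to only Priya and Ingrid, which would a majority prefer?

Ingrid

Voters preferring Priya to Ingrid: 48; preferring Ingrid to Priya: 67.
Ingrid wins the head-to-head.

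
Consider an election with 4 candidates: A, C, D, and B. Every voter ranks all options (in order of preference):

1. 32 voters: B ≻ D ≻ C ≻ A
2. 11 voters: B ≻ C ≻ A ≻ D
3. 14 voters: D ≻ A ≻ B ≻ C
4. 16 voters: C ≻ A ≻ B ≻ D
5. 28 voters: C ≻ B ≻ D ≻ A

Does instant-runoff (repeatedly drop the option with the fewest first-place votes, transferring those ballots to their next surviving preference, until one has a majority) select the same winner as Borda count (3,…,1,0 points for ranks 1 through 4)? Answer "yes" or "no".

Instant-runoff — R1 A 0, C 44, D 14, B 43 (A out); R2 C 44, D 14, B 43 (D out); R3 C 44, B 57 (B winner). Winner: B.
Borda — scores: A 71, C 186, D 134, B 215. Winner: B.
The two methods agree.

yes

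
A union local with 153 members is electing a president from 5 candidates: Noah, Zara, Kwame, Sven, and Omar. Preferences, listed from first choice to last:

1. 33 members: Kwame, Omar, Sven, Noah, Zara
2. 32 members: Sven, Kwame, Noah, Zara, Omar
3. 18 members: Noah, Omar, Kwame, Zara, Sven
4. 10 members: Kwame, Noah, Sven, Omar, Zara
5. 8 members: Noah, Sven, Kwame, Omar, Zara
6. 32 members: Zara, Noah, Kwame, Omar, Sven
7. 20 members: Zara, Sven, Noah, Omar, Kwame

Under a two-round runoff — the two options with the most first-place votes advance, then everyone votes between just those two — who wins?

Kwame

Round 1 first-place votes: Noah 26, Zara 52, Kwame 43, Sven 32, Omar 0.
Zara and Kwame advance.
Runoff: Zara is preferred to Kwame by 52 voters; Kwame by 101.
Kwame wins the runoff.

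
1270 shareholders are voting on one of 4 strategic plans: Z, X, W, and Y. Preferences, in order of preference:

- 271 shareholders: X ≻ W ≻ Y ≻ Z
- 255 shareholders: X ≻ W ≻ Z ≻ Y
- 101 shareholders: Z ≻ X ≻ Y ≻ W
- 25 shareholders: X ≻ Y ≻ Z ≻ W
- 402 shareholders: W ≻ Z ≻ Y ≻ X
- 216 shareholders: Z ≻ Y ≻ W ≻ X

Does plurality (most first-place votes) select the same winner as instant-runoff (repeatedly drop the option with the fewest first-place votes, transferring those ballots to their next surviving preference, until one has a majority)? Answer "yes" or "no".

Plurality — first-place votes: Z 317, X 551, W 402, Y 0. Winner: X.
Instant-runoff — R1 Z 317, X 551, W 402, Y 0 (Y out); R2 Z 317, X 551, W 402 (Z out); R3 X 652, W 618 (X winner). Winner: X.
The two methods agree.

yes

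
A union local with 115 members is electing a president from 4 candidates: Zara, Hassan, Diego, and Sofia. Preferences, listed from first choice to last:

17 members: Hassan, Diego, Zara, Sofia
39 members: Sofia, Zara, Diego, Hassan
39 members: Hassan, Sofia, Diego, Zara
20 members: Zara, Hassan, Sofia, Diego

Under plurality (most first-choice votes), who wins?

Hassan

First-place votes: Zara 20, Hassan 56, Diego 0, Sofia 39.
Hassan has the most first-place votes.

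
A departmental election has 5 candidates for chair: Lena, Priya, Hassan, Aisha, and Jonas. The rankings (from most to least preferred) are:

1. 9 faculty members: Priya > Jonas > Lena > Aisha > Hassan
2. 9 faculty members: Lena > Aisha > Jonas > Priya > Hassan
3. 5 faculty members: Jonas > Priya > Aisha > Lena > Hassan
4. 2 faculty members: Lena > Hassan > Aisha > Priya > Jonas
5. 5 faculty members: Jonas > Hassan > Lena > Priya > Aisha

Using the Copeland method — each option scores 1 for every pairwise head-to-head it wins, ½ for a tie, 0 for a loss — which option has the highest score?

Jonas

Lena: beats Priya, Hassan, and Aisha; loses to Jonas → score 3.
Priya: beats Hassan and Aisha; loses to Lena and Jonas → score 2.
Hassan: loses to Lena, Priya, Aisha, and Jonas → score 0.
Aisha: beats Hassan; loses to Lena, Priya, and Jonas → score 1.
Jonas: beats Lena, Priya, Hassan, and Aisha → score 4.
Jonas has the best pairwise record.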